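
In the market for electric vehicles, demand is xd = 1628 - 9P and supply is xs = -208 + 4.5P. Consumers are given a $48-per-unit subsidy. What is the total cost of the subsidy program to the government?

Pre-subsidy: 1628 - 9P = -208 + 4.5P gives P* = 136, x* = 404.
With the rebate, buyers effectively pay Pb = Ps − 48, where Ps is the price sellers receive.
Demand in terms of Ps becomes xd = 1628 − 9(Ps − 48) = 2060 - 9Ps. Setting this equal to supply: 2060 - 9Ps = -208 + 4.5Ps, so Ps = 168.
Buyers pay Pb = 168 − 48 = 120; x' = -208 + 4.5·168 = 548.
Government outlay = subsidy × quantity = 48 × 548 = 26304.

Government cost = $26304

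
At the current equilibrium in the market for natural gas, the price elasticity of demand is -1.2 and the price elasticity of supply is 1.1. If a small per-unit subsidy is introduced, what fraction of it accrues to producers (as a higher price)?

Producer share = 12/23

For a small subsidy around the equilibrium, the benefit split depends on the relative slopes, which at a point are proportional to the elasticities.
Buyer share = εs/(εs + |εd|) = 1.1/(1.1 + 1.2) = 11/23; seller share = |εd|/(εs + |εd|) = 12/23.
So producers capture 12/23 of the subsidy.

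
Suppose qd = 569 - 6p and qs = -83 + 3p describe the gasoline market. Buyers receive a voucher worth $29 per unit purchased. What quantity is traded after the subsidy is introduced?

q' = 577/3

Pre-subsidy: 569 - 6p = -83 + 3p gives p* = 652/9, q* = 403/3.
With the rebate, buyers effectively pay pb = ps − 29, where ps is the price sellers receive.
Demand in terms of ps becomes qd = 569 − 6(ps − 29) = 743 - 6ps. Setting this equal to supply: 743 - 6ps = -83 + 3ps, so ps = 826/9.
Buyers pay pb = 826/9 − 29 = 565/9; q' = -83 + 3·(826/9) = 577/3.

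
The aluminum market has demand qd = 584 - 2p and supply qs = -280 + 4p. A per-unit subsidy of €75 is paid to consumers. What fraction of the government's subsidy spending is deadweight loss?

DWL / government spending = 25/198

Pre-subsidy: 584 - 2p = -280 + 4p gives p* = 144, q* = 296.
With the rebate, buyers effectively pay pb = ps − 75, where ps is the price sellers receive.
Demand in terms of ps becomes qd = 584 − 2(ps − 75) = 734 - 2ps. Setting this equal to supply: 734 - 2ps = -280 + 4ps, so ps = 169.
Buyers pay pb = 169 − 75 = 94; q' = -280 + 4·169 = 396.
ΔCS = ½(296 + 396)(144 − 94) = 17300; ΔPS = ½(296 + 396)(169 − 144) = 8650.
Government spending = 75 × 396 = 29700.
DWL = ½ × 75 × (396 − 296) = 3750; fraction = 3750 / 29700 = 25/198.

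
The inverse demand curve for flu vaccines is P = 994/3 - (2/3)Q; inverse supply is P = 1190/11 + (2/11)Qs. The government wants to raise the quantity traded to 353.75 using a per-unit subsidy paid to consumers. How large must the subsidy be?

Required subsidy s = 77 per unit

At Q = 353.75, from the demand curve buyers pay Pb = 994/3 − (2/3)·353.75 = 95.5; from the supply curve sellers need Ps = 1190/11 + (2/11)·353.75 = 172.5.
The subsidy must fill the gap: s = Ps − Pb = 172.5 − 95.5 = 77.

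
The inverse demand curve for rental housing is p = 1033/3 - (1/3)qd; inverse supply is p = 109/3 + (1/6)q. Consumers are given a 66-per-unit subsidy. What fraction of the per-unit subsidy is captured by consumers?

Consumer share = 2/3

Pre-subsidy: 1033/3 - (1/3)q = 109/3 + (1/6)q gives q* = 616 and p* = 139.
With the rebate, buyers effectively pay pb = ps − 66, where ps is the price sellers receive.
On the curves, pb = 1033/3 - (1/3)q and ps = 109/3 + (1/6)q; the wedge ps − pb = 66 gives 109/3 + (1/6)q − (1033/3 - (1/3)q) = 66, so q' = 748.
Then pb = 1033/3 − (1/3)·748 = 95 and ps = 109/3 + (1/6)·748 = 161.
Buyers' price falls by p* − pb = 139 − 95 = 44; sellers' price rises by ps − p* = 161 − 139 = 22.
So consumers capture 44/66 = 2/3 of each unit of subsidy.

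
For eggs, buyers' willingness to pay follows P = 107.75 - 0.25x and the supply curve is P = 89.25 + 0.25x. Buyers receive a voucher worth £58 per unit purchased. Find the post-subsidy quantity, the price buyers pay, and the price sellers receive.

Pre-subsidy: 107.75 - 0.25x = 89.25 + 0.25x gives x* = 37 and P* = 98.5.
With the rebate, buyers effectively pay Pb = Ps − 58, where Ps is the price sellers receive.
On the curves, Pb = 107.75 - 0.25x and Ps = 89.25 + 0.25x; the wedge Ps − Pb = 58 gives 89.25 + 0.25x − (107.75 - 0.25x) = 58, so x' = 153.
Then Pb = 107.75 − 0.25·153 = 69.5 and Ps = 89.25 + 0.25·153 = 127.5.

x' = 153; buyers pay £69.5; sellers receive £127.5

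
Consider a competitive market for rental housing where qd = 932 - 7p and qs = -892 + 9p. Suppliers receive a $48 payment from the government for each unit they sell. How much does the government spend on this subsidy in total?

Government cost = $15504

Pre-subsidy: 932 - 7p = -892 + 9p gives p* = 114, q* = 134.
With the subsidy, sellers receive ps = pb + 48 for each unit, where pb is the price buyers pay.
Supply in terms of pb becomes qs = -892 + 9(pb + 48) = -460 + 9pb. Setting this equal to demand: 932 - 7pb = -460 + 9pb, so pb = 87.
Sellers receive ps = 87 + 48 = 135; q' = 932 − 7·87 = 323.
Government outlay = subsidy × quantity = 48 × 323 = 15504.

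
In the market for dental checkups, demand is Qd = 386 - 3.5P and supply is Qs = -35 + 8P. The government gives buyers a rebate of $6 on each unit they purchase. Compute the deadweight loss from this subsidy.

Deadweight loss = 1008/23

Pre-subsidy: 386 - 3.5P = -35 + 8P gives P* = 842/23, Q* = 5931/23.
With the rebate, buyers effectively pay Pb = Ps − 6, where Ps is the price sellers receive.
Demand in terms of Ps becomes Qd = 386 − 3.5(Ps − 6) = 407 - 3.5Ps. Setting this equal to supply: 407 - 3.5Ps = -35 + 8Ps, so Ps = 884/23.
Buyers pay Pb = 884/23 − 6 = 746/23; Q' = -35 + 8·(884/23) = 6267/23.
The subsidy expands output by 6267/23 − 5931/23 = 336/23 past the efficient level; on those units the gap between marginal cost and willingness to pay runs from 0 up to 6.
DWL = ½ × 6 × 336/23 = 1008/23.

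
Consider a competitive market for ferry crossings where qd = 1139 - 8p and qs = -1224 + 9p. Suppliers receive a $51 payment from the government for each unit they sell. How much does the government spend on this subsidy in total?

Pre-subsidy: 1139 - 8p = -1224 + 9p gives p* = 139, q* = 27.
With the subsidy, sellers receive ps = pb + 51 for each unit, where pb is the price buyers pay.
Supply in terms of pb becomes qs = -1224 + 9(pb + 51) = -765 + 9pb. Setting this equal to demand: 1139 - 8pb = -765 + 9pb, so pb = 112.
Sellers receive ps = 112 + 51 = 163; q' = 1139 − 8·112 = 243.
Government outlay = subsidy × quantity = 51 × 243 = 12393.

Government cost = $12393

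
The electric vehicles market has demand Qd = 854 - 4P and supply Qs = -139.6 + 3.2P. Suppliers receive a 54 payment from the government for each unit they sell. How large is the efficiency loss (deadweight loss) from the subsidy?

Pre-subsidy: 854 - 4P = -139.6 + 3.2P gives P* = 138, Q* = 302.
With the subsidy, sellers receive Ps = Pb + 54 for each unit, where Pb is the price buyers pay.
Supply in terms of Pb becomes Qs = -139.6 + 3.2(Pb + 54) = 33.2 + 3.2Pb. Setting this equal to demand: 854 - 4Pb = 33.2 + 3.2Pb, so Pb = 114.
Sellers receive Ps = 114 + 54 = 168; Q' = 854 − 4·114 = 398.
The subsidy expands output by 398 − 302 = 96 past the efficient level; on those units the gap between marginal cost and willingness to pay runs from 0 up to 54.
DWL = ½ × 54 × 96 = 2592.

Deadweight loss = 2592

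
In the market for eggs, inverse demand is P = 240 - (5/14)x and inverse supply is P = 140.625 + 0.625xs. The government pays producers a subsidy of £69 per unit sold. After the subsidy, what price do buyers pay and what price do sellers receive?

Buyers pay 3933/22; sellers receive 5451/22

Pre-subsidy: 240 - (5/14)x = 140.625 + 0.625x gives x* = 1113/11 and P* = 4485/22.
With the subsidy, sellers receive Ps = Pb + 69 for each unit, where Pb is the price buyers pay.
On the curves, Pb = 240 - (5/14)x and Ps = 140.625 + 0.625x; the wedge Ps − Pb = 69 gives 140.625 + 0.625x − (240 - (5/14)x) = 69, so x' = 9429/55.
Then Pb = 240 − (5/14)·(9429/55) = 3933/22 and Ps = 140.625 + 0.625·(9429/55) = 5451/22.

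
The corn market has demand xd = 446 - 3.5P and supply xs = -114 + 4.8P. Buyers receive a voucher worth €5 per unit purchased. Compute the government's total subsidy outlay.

Government cost = 91290/83

Pre-subsidy: 446 - 3.5P = -114 + 4.8P gives P* = 5600/83, x* = 17418/83.
With the rebate, buyers effectively pay Pb = Ps − 5, where Ps is the price sellers receive.
Demand in terms of Ps becomes xd = 446 − 3.5(Ps − 5) = 463.5 - 3.5Ps. Setting this equal to supply: 463.5 - 3.5Ps = -114 + 4.8Ps, so Ps = 5775/83.
Buyers pay Pb = 5775/83 − 5 = 5360/83; x' = -114 + 4.8·(5775/83) = 18258/83.
Government outlay = subsidy × quantity = 5 × 18258/83 = 91290/83.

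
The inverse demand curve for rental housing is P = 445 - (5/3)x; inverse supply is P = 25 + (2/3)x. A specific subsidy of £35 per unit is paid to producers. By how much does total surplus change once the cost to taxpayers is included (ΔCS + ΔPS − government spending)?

Pre-subsidy: 445 - (5/3)x = 25 + (2/3)x gives x* = 180 and P* = 145.
With the subsidy, sellers receive Ps = Pb + 35 for each unit, where Pb is the price buyers pay.
On the curves, Pb = 445 - (5/3)x and Ps = 25 + (2/3)x; the wedge Ps − Pb = 35 gives 25 + (2/3)x − (445 - (5/3)x) = 35, so x' = 195.
Then Pb = 445 − (5/3)·195 = 120 and Ps = 25 + (2/3)·195 = 155.
ΔCS = ½(180 + 195)(145 − 120) = 4687.5; ΔPS = ½(180 + 195)(155 − 145) = 1875.
Government spending = 35 × 195 = 6825.
Net change = 4687.5 + 1875 − 6825 = -262.5. The loss equals the DWL triangle ½·35·15.

Net change in total surplus = -£262.5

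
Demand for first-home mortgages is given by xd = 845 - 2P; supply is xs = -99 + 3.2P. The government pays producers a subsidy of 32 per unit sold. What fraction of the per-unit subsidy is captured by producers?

Pre-subsidy: 845 - 2P = -99 + 3.2P gives P* = 2360/13, x* = 6265/13.
With the subsidy, sellers receive Ps = Pb + 32 for each unit, where Pb is the price buyers pay.
Supply in terms of Pb becomes xs = -99 + 3.2(Pb + 32) = 3.4 + 3.2Pb. Setting this equal to demand: 845 - 2Pb = 3.4 + 3.2Pb, so Pb = 2104/13.
Sellers receive Ps = 2104/13 + 32 = 2520/13; x' = 845 − 2·(2104/13) = 6777/13.
Buyers' price falls by P* − Pb = 2360/13 − 2104/13 = 256/13; sellers' price rises by Ps − P* = 2520/13 − 2360/13 = 160/13.
So producers capture (160/13)/32 = 5/13 of each unit of subsidy.

Producer share = 5/13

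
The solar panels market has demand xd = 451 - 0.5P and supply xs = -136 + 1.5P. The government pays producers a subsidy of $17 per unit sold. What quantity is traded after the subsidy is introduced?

Pre-subsidy: 451 - 0.5P = -136 + 1.5P gives P* = 293.5, x* = 304.25.
With the subsidy, sellers receive Ps = Pb + 17 for each unit, where Pb is the price buyers pay.
Supply in terms of Pb becomes xs = -136 + 1.5(Pb + 17) = -110.5 + 1.5Pb. Setting this equal to demand: 451 - 0.5Pb = -110.5 + 1.5Pb, so Pb = 280.75.
Sellers receive Ps = 280.75 + 17 = 297.75; x' = 451 − 0.5·280.75 = 310.625.

x' = 310.625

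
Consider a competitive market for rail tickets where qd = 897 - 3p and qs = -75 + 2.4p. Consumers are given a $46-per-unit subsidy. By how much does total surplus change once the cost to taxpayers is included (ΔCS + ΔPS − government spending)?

Net change in total surplus = -4232/3

Pre-subsidy: 897 - 3p = -75 + 2.4p gives p* = 180, q* = 357.
With the rebate, buyers effectively pay pb = ps − 46, where ps is the price sellers receive.
Demand in terms of ps becomes qd = 897 − 3(ps − 46) = 1035 - 3ps. Setting this equal to supply: 1035 - 3ps = -75 + 2.4ps, so ps = 1850/9.
Buyers pay pb = 1850/9 − 46 = 1436/9; q' = -75 + 2.4·(1850/9) = 1255/3.
ΔCS = ½(357 + 1255/3)(180 − 1436/9) = 213992/27; ΔPS = ½(357 + 1255/3)(1850/9 − 180) = 267490/27.
Government spending = 46 × 1255/3 = 57730/3.
Net change = 213992/27 + 267490/27 − 57730/3 = -4232/3. The loss equals the DWL triangle ½·46·184/3.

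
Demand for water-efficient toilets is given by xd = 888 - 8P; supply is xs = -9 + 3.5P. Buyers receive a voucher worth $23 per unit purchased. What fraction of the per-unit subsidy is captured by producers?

Pre-subsidy: 888 - 8P = -9 + 3.5P gives P* = 78, x* = 264.
With the rebate, buyers effectively pay Pb = Ps − 23, where Ps is the price sellers receive.
Demand in terms of Ps becomes xd = 888 − 8(Ps − 23) = 1072 - 8Ps. Setting this equal to supply: 1072 - 8Ps = -9 + 3.5Ps, so Ps = 94.
Buyers pay Pb = 94 − 23 = 71; x' = -9 + 3.5·94 = 320.
Buyers' price falls by P* − Pb = 78 − 71 = 7; sellers' price rises by Ps − P* = 94 − 78 = 16.
So producers capture 16/23 = 16/23 of each unit of subsidy.

Producer share = 16/23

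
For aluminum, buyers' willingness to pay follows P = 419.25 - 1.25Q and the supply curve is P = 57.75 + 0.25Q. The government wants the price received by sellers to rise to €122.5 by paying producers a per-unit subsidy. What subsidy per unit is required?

Required subsidy s = €27 per unit

At a seller price of 122.5, quantity supplied is -231 + 4·122.5 = 259.
Buyers absorb 259 only when they pay Pb = 419.25 − 1.25·259 = 95.5.
s = Ps − Pb = 122.5 − 95.5 = 27.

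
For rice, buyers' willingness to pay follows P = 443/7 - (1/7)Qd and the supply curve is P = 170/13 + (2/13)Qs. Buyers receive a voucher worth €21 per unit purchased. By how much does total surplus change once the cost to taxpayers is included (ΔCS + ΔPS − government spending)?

Net change in total surplus = -4459/6

Pre-subsidy: 443/7 - (1/7)Q = 170/13 + (2/13)Q gives Q* = 1523/9 and P* = 352/9.
With the rebate, buyers effectively pay Pb = Ps − 21, where Ps is the price sellers receive.
On the curves, Pb = 443/7 - (1/7)Q and Ps = 170/13 + (2/13)Q; the wedge Ps − Pb = 21 gives 170/13 + (2/13)Q − (443/7 - (1/7)Q) = 21, so Q' = 240.
Then Pb = 443/7 − (1/7)·240 = 29 and Ps = 170/13 + (2/13)·240 = 50.
ΔCS = ½(1523/9 + 240)(352/9 − 29) = 335153/162; ΔPS = ½(1523/9 + 240)(50 − 352/9) = 180467/81.
Government spending = 21 × 240 = 5040.
Net change = 335153/162 + 180467/81 − 5040 = -4459/6. The loss equals the DWL triangle ½·21·637/9.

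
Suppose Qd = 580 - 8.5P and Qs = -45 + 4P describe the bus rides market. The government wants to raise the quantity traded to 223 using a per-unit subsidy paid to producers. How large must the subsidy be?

Required subsidy s = 25 per unit

At Q = 223, invert demand for the buyer price: Pb = (580 − 223)/8.5 = 42; invert supply for the seller price: Ps = (223 − (-45))/4 = 67.
The subsidy must fill the gap: s = Ps − Pb = 67 − 42 = 25.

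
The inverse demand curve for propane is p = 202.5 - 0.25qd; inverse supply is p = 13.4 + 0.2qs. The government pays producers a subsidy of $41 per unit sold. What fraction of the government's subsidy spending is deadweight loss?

Pre-subsidy: 202.5 - 0.25q = 13.4 + 0.2q gives q* = 3782/9 and p* = 877/9.
With the subsidy, sellers receive ps = pb + 41 for each unit, where pb is the price buyers pay.
On the curves, pb = 202.5 - 0.25q and ps = 13.4 + 0.2q; the wedge ps − pb = 41 gives 13.4 + 0.2q − (202.5 - 0.25q) = 41, so q' = 1534/3.
Then pb = 202.5 − 0.25·(1534/3) = 224/3 and ps = 13.4 + 0.2·(1534/3) = 347/3.
ΔCS = ½(3782/9 + 1534/3)(877/9 − 224/3) = 859360/81; ΔPS = ½(3782/9 + 1534/3)(347/3 − 877/9) = 687488/81.
Government spending = 41 × 1534/3 = 62894/3.
DWL = ½ × 41 × (1534/3 − 3782/9) = 16810/9; fraction = (16810/9) / (62894/3) = 205/2301.

DWL / government spending = 205/2301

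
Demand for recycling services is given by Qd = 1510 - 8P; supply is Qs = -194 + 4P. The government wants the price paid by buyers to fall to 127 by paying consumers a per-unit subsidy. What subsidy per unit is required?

At a buyer price of 127, quantity demanded is 1510 − 8·127 = 494.
Sellers supply 494 only when they receive Ps with -194 + 4·Ps = 494, i.e. Ps = 172.
s = Ps − Pb = 172 − 127 = 45.

Required subsidy s = 45 per unit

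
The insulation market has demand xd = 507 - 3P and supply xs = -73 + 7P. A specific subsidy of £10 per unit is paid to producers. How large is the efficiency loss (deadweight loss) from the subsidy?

Pre-subsidy: 507 - 3P = -73 + 7P gives P* = 58, x* = 333.
With the subsidy, sellers receive Ps = Pb + 10 for each unit, where Pb is the price buyers pay.
Supply in terms of Pb becomes xs = -73 + 7(Pb + 10) = -3 + 7Pb. Setting this equal to demand: 507 - 3Pb = -3 + 7Pb, so Pb = 51.
Sellers receive Ps = 51 + 10 = 61; x' = 507 − 3·51 = 354.
The subsidy expands output by 354 − 333 = 21 past the efficient level; on those units the gap between marginal cost and willingness to pay runs from 0 up to 10.
DWL = ½ × 10 × 21 = 105.

Deadweight loss = £105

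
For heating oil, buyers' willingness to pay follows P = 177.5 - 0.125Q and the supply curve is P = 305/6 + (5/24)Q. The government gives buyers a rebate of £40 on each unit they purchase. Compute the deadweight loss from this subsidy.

Deadweight loss = £2400

Pre-subsidy: 177.5 - 0.125Q = 305/6 + (5/24)Q gives Q* = 380 and P* = 130.
With the rebate, buyers effectively pay Pb = Ps − 40, where Ps is the price sellers receive.
On the curves, Pb = 177.5 - 0.125Q and Ps = 305/6 + (5/24)Q; the wedge Ps − Pb = 40 gives 305/6 + (5/24)Q − (177.5 - 0.125Q) = 40, so Q' = 500.
Then Pb = 177.5 − 0.125·500 = 115 and Ps = 305/6 + (5/24)·500 = 155.
The subsidy expands output by 500 − 380 = 120 past the efficient level; on those units the gap between marginal cost and willingness to pay runs from 0 up to 40.
DWL = ½ × 40 × 120 = 2400.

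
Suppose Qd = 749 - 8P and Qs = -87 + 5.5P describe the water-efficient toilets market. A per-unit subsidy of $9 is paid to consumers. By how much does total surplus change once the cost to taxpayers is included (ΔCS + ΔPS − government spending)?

Net change in total surplus = -$132

Pre-subsidy: 749 - 8P = -87 + 5.5P gives P* = 1672/27, Q* = 6847/27.
With the rebate, buyers effectively pay Pb = Ps − 9, where Ps is the price sellers receive.
Demand in terms of Ps becomes Qd = 749 − 8(Ps − 9) = 821 - 8Ps. Setting this equal to supply: 821 - 8Ps = -87 + 5.5Ps, so Ps = 1816/27.
Buyers pay Pb = 1816/27 − 9 = 1573/27; Q' = -87 + 5.5·(1816/27) = 7639/27.
ΔCS = ½(6847/27 + 7639/27)(1672/27 − 1573/27) = 79673/81; ΔPS = ½(6847/27 + 7639/27)(1816/27 − 1672/27) = 115888/81.
Government spending = 9 × 7639/27 = 7639/3.
Net change = 79673/81 + 115888/81 − 7639/3 = -132. The loss equals the DWL triangle ½·9·88/3.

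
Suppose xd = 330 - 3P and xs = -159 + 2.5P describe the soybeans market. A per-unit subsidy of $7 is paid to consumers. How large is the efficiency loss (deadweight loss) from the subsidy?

Pre-subsidy: 330 - 3P = -159 + 2.5P gives P* = 978/11, x* = 696/11.
With the rebate, buyers effectively pay Pb = Ps − 7, where Ps is the price sellers receive.
Demand in terms of Ps becomes xd = 330 − 3(Ps − 7) = 351 - 3Ps. Setting this equal to supply: 351 - 3Ps = -159 + 2.5Ps, so Ps = 1020/11.
Buyers pay Pb = 1020/11 − 7 = 943/11; x' = -159 + 2.5·(1020/11) = 801/11.
The subsidy expands output by 801/11 − 696/11 = 105/11 past the efficient level; on those units the gap between marginal cost and willingness to pay runs from 0 up to 7.
DWL = ½ × 7 × 105/11 = 735/22.

Deadweight loss = 735/22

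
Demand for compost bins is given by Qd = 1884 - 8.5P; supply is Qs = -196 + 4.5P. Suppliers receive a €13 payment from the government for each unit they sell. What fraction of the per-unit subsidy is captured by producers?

Producer share = 17/26

Pre-subsidy: 1884 - 8.5P = -196 + 4.5P gives P* = 160, Q* = 524.
With the subsidy, sellers receive Ps = Pb + 13 for each unit, where Pb is the price buyers pay.
Supply in terms of Pb becomes Qs = -196 + 4.5(Pb + 13) = -137.5 + 4.5Pb. Setting this equal to demand: 1884 - 8.5Pb = -137.5 + 4.5Pb, so Pb = 155.5.
Sellers receive Ps = 155.5 + 13 = 168.5; Q' = 1884 − 8.5·155.5 = 562.25.
Buyers' price falls by P* − Pb = 160 − 155.5 = 4.5; sellers' price rises by Ps − P* = 168.5 − 160 = 8.5.
So producers capture 8.5/13 = 17/26 of each unit of subsidy.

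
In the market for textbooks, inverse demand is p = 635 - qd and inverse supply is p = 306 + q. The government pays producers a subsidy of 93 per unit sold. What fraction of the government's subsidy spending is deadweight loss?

Pre-subsidy: 635 - q = 306 + q gives q* = 164.5 and p* = 470.5.
With the subsidy, sellers receive ps = pb + 93 for each unit, where pb is the price buyers pay.
On the curves, pb = 635 - q and ps = 306 + q; the wedge ps − pb = 93 gives 306 + q − (635 - q) = 93, so q' = 211.
Then pb = 635 − 1·211 = 424 and ps = 306 + 1·211 = 517.
ΔCS = ½(164.5 + 211)(470.5 − 424) = 8730.375; ΔPS = ½(164.5 + 211)(517 − 470.5) = 8730.375.
Government spending = 93 × 211 = 19623.
DWL = ½ × 93 × (211 − 164.5) = 2162.25; fraction = 2162.25 / 19623 = 93/844.

DWL / government spending = 93/844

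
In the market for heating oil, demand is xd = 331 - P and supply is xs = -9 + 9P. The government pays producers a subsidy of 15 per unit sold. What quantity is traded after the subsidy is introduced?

x' = 310.5

Pre-subsidy: 331 - P = -9 + 9P gives P* = 34, x* = 297.
With the subsidy, sellers receive Ps = Pb + 15 for each unit, where Pb is the price buyers pay.
Supply in terms of Pb becomes xs = -9 + 9(Pb + 15) = 126 + 9Pb. Setting this equal to demand: 331 - Pb = 126 + 9Pb, so Pb = 20.5.
Sellers receive Ps = 20.5 + 15 = 35.5; x' = 331 − 1·20.5 = 310.5.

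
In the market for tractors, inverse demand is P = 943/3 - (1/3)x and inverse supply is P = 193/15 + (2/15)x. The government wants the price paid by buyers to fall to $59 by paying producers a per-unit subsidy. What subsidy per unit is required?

Required subsidy s = $56 per unit

At a buyer price of 59, quantity demanded is 943 − 3·59 = 766.
Sellers supply 766 only when they receive Ps = 193/15 + (2/15)·766 = 115.
s = Ps − Pb = 115 − 59 = 56.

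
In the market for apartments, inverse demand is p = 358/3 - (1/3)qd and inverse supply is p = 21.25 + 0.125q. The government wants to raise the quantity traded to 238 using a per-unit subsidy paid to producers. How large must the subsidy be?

At q = 238, from the demand curve buyers pay pb = 358/3 − (1/3)·238 = 40; from the supply curve sellers need ps = 21.25 + 0.125·238 = 51.
The subsidy must fill the gap: s = ps − pb = 51 − 40 = 11.

Required subsidy s = 11 per unit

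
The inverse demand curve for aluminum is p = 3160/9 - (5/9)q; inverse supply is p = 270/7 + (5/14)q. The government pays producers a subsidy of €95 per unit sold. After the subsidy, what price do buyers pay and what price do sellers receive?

Pre-subsidy: 3160/9 - (5/9)q = 270/7 + (5/14)q gives q* = 7876/23 and p* = 3700/23.
With the subsidy, sellers receive ps = pb + 95 for each unit, where pb is the price buyers pay.
On the curves, pb = 3160/9 - (5/9)q and ps = 270/7 + (5/14)q; the wedge ps − pb = 95 gives 270/7 + (5/14)q − (3160/9 - (5/9)q) = 95, so q' = 10270/23.
Then pb = 3160/9 − (5/9)·(10270/23) = 2370/23 and ps = 270/7 + (5/14)·(10270/23) = 4555/23.

Buyers pay 2370/23; sellers receive 4555/23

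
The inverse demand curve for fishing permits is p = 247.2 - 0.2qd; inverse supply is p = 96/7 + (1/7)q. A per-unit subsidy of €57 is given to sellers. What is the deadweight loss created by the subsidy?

Pre-subsidy: 247.2 - 0.2q = 96/7 + (1/7)q gives q* = 681 and p* = 111.
With the subsidy, sellers receive ps = pb + 57 for each unit, where pb is the price buyers pay.
On the curves, pb = 247.2 - 0.2q and ps = 96/7 + (1/7)q; the wedge ps − pb = 57 gives 96/7 + (1/7)q − (247.2 - 0.2q) = 57, so q' = 847.25.
Then pb = 247.2 − 0.2·847.25 = 77.75 and ps = 96/7 + (1/7)·847.25 = 134.75.
The subsidy expands output by 847.25 − 681 = 166.25 past the efficient level; on those units the gap between marginal cost and willingness to pay runs from 0 up to 57.
DWL = ½ × 57 × 166.25 = 4738.125.

Deadweight loss = €4738.125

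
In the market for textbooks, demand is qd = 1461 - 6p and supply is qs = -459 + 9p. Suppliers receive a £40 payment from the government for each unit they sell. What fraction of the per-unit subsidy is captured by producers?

Pre-subsidy: 1461 - 6p = -459 + 9p gives p* = 128, q* = 693.
With the subsidy, sellers receive ps = pb + 40 for each unit, where pb is the price buyers pay.
Supply in terms of pb becomes qs = -459 + 9(pb + 40) = -99 + 9pb. Setting this equal to demand: 1461 - 6pb = -99 + 9pb, so pb = 104.
Sellers receive ps = 104 + 40 = 144; q' = 1461 − 6·104 = 837.
Buyers' price falls by p* − pb = 128 − 104 = 24; sellers' price rises by ps − p* = 144 − 128 = 16.
So producers capture 16/40 = 0.4 of each unit of subsidy.

Producer share = 0.4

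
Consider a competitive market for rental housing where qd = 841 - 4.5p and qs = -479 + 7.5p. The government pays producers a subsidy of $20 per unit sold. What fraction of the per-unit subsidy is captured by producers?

Pre-subsidy: 841 - 4.5p = -479 + 7.5p gives p* = 110, q* = 346.
With the subsidy, sellers receive ps = pb + 20 for each unit, where pb is the price buyers pay.
Supply in terms of pb becomes qs = -479 + 7.5(pb + 20) = -329 + 7.5pb. Setting this equal to demand: 841 - 4.5pb = -329 + 7.5pb, so pb = 97.5.
Sellers receive ps = 97.5 + 20 = 117.5; q' = 841 − 4.5·97.5 = 402.25.
Buyers' price falls by p* − pb = 110 − 97.5 = 12.5; sellers' price rises by ps − p* = 117.5 − 110 = 7.5.
So producers capture 7.5/20 = 0.375 of each unit of subsidy.

Producer share = 0.375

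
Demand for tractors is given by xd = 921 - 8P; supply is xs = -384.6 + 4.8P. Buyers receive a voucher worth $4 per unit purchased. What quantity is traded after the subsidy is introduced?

x' = 117

Pre-subsidy: 921 - 8P = -384.6 + 4.8P gives P* = 102, x* = 105.
With the rebate, buyers effectively pay Pb = Ps − 4, where Ps is the price sellers receive.
Demand in terms of Ps becomes xd = 921 − 8(Ps − 4) = 953 - 8Ps. Setting this equal to supply: 953 - 8Ps = -384.6 + 4.8Ps, so Ps = 104.5.
Buyers pay Pb = 104.5 − 4 = 100.5; x' = -384.6 + 4.8·104.5 = 117.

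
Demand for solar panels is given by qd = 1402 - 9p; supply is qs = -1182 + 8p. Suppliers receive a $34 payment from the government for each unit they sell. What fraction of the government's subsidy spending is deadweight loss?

DWL / government spending = 36/89

Pre-subsidy: 1402 - 9p = -1182 + 8p gives p* = 152, q* = 34.
With the subsidy, sellers receive ps = pb + 34 for each unit, where pb is the price buyers pay.
Supply in terms of pb becomes qs = -1182 + 8(pb + 34) = -910 + 8pb. Setting this equal to demand: 1402 - 9pb = -910 + 8pb, so pb = 136.
Sellers receive ps = 136 + 34 = 170; q' = 1402 − 9·136 = 178.
ΔCS = ½(34 + 178)(152 − 136) = 1696; ΔPS = ½(34 + 178)(170 − 152) = 1908.
Government spending = 34 × 178 = 6052.
DWL = ½ × 34 × (178 − 34) = 2448; fraction = 2448 / 6052 = 36/89.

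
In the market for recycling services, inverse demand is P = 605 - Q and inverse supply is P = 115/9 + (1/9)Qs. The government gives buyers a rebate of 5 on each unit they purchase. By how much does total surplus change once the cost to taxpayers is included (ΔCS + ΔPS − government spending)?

Net change in total surplus = -11.25

Pre-subsidy: 605 - Q = 115/9 + (1/9)Q gives Q* = 533 and P* = 72.
With the rebate, buyers effectively pay Pb = Ps − 5, where Ps is the price sellers receive.
On the curves, Pb = 605 - Q and Ps = 115/9 + (1/9)Q; the wedge Ps − Pb = 5 gives 115/9 + (1/9)Q − (605 - Q) = 5, so Q' = 537.5.
Then Pb = 605 − 1·537.5 = 67.5 and Ps = 115/9 + (1/9)·537.5 = 72.5.
ΔCS = ½(533 + 537.5)(72 − 67.5) = 2408.625; ΔPS = ½(533 + 537.5)(72.5 − 72) = 267.625.
Government spending = 5 × 537.5 = 2687.5.
Net change = 2408.625 + 267.625 − 2687.5 = -11.25. The loss equals the DWL triangle ½·5·4.5.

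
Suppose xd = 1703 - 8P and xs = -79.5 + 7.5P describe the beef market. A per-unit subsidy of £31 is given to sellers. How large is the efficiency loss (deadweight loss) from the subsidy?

Deadweight loss = £1860

Pre-subsidy: 1703 - 8P = -79.5 + 7.5P gives P* = 115, x* = 783.
With the subsidy, sellers receive Ps = Pb + 31 for each unit, where Pb is the price buyers pay.
Supply in terms of Pb becomes xs = -79.5 + 7.5(Pb + 31) = 153 + 7.5Pb. Setting this equal to demand: 1703 - 8Pb = 153 + 7.5Pb, so Pb = 100.
Sellers receive Ps = 100 + 31 = 131; x' = 1703 − 8·100 = 903.
The subsidy expands output by 903 − 783 = 120 past the efficient level; on those units the gap between marginal cost and willingness to pay runs from 0 up to 31.
DWL = ½ × 31 × 120 = 1860.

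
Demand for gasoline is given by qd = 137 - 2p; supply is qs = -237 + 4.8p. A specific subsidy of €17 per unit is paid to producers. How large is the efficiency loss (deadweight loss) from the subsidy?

Pre-subsidy: 137 - 2p = -237 + 4.8p gives p* = 55, q* = 27.
With the subsidy, sellers receive ps = pb + 17 for each unit, where pb is the price buyers pay.
Supply in terms of pb becomes qs = -237 + 4.8(pb + 17) = -155.4 + 4.8pb. Setting this equal to demand: 137 - 2pb = -155.4 + 4.8pb, so pb = 43.
Sellers receive ps = 43 + 17 = 60; q' = 137 − 2·43 = 51.
The subsidy expands output by 51 − 27 = 24 past the efficient level; on those units the gap between marginal cost and willingness to pay runs from 0 up to 17.
DWL = ½ × 17 × 24 = 204.

Deadweight loss = €204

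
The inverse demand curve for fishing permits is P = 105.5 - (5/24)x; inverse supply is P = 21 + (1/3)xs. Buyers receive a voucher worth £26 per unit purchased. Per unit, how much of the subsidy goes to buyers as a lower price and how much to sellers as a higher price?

Buyers gain £10 per unit; sellers gain £16 per unit

Pre-subsidy: 105.5 - (5/24)x = 21 + (1/3)x gives x* = 156 and P* = 73.
With the rebate, buyers effectively pay Pb = Ps − 26, where Ps is the price sellers receive.
On the curves, Pb = 105.5 - (5/24)x and Ps = 21 + (1/3)x; the wedge Ps − Pb = 26 gives 21 + (1/3)x − (105.5 - (5/24)x) = 26, so x' = 204.
Then Pb = 105.5 − (5/24)·204 = 63 and Ps = 21 + (1/3)·204 = 89.
Buyers' price falls by P* − Pb = 73 − 63 = 10; sellers' price rises by Ps − P* = 89 − 73 = 16.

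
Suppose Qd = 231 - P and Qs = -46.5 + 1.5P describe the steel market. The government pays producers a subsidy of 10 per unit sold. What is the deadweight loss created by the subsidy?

Pre-subsidy: 231 - P = -46.5 + 1.5P gives P* = 111, Q* = 120.
With the subsidy, sellers receive Ps = Pb + 10 for each unit, where Pb is the price buyers pay.
Supply in terms of Pb becomes Qs = -46.5 + 1.5(Pb + 10) = -31.5 + 1.5Pb. Setting this equal to demand: 231 - Pb = -31.5 + 1.5Pb, so Pb = 105.
Sellers receive Ps = 105 + 10 = 115; Q' = 231 − 1·105 = 126.
The subsidy expands output by 126 − 120 = 6 past the efficient level; on those units the gap between marginal cost and willingness to pay runs from 0 up to 10.
DWL = ½ × 10 × 6 = 30.

Deadweight loss = 30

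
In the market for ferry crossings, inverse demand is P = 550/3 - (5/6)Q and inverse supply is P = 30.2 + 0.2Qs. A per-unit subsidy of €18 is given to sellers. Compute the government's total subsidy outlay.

Pre-subsidy: 550/3 - (5/6)Q = 30.2 + 0.2Q gives Q* = 4594/31 and P* = 1855/31.
With the subsidy, sellers receive Ps = Pb + 18 for each unit, where Pb is the price buyers pay.
On the curves, Pb = 550/3 - (5/6)Q and Ps = 30.2 + 0.2Q; the wedge Ps − Pb = 18 gives 30.2 + 0.2Q − (550/3 - (5/6)Q) = 18, so Q' = 5134/31.
Then Pb = 550/3 − (5/6)·(5134/31) = 1405/31 and Ps = 30.2 + 0.2·(5134/31) = 1963/31.
Government outlay = subsidy × quantity = 18 × 5134/31 = 92412/31.

Government cost = 92412/31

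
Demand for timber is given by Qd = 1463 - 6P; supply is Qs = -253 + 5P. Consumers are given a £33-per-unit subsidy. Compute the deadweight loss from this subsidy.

Pre-subsidy: 1463 - 6P = -253 + 5P gives P* = 156, Q* = 527.
With the rebate, buyers effectively pay Pb = Ps − 33, where Ps is the price sellers receive.
Demand in terms of Ps becomes Qd = 1463 − 6(Ps − 33) = 1661 - 6Ps. Setting this equal to supply: 1661 - 6Ps = -253 + 5Ps, so Ps = 174.
Buyers pay Pb = 174 − 33 = 141; Q' = -253 + 5·174 = 617.
The subsidy expands output by 617 − 527 = 90 past the efficient level; on those units the gap between marginal cost and willingness to pay runs from 0 up to 33.
DWL = ½ × 33 × 90 = 1485.

Deadweight loss = £1485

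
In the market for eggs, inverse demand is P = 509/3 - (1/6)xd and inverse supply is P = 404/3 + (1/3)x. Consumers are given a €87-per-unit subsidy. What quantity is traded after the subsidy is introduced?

x' = 244

Pre-subsidy: 509/3 - (1/6)x = 404/3 + (1/3)x gives x* = 70 and P* = 158.
With the rebate, buyers effectively pay Pb = Ps − 87, where Ps is the price sellers receive.
On the curves, Pb = 509/3 - (1/6)x and Ps = 404/3 + (1/3)x; the wedge Ps − Pb = 87 gives 404/3 + (1/3)x − (509/3 - (1/6)x) = 87, so x' = 244.
Then Pb = 509/3 − (1/6)·244 = 129 and Ps = 404/3 + (1/3)·244 = 216.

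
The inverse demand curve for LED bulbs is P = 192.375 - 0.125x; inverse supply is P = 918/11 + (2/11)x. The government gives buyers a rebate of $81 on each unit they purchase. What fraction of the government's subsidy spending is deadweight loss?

Pre-subsidy: 192.375 - 0.125x = 918/11 + (2/11)x gives x* = 355 and P* = 148.
With the rebate, buyers effectively pay Pb = Ps − 81, where Ps is the price sellers receive.
On the curves, Pb = 192.375 - 0.125x and Ps = 918/11 + (2/11)x; the wedge Ps − Pb = 81 gives 918/11 + (2/11)x − (192.375 - 0.125x) = 81, so x' = 619.
Then Pb = 192.375 − 0.125·619 = 115 and Ps = 918/11 + (2/11)·619 = 196.
ΔCS = ½(355 + 619)(148 − 115) = 16071; ΔPS = ½(355 + 619)(196 − 148) = 23376.
Government spending = 81 × 619 = 50139.
DWL = ½ × 81 × (619 − 355) = 10692; fraction = 10692 / 50139 = 132/619.

DWL / government spending = 132/619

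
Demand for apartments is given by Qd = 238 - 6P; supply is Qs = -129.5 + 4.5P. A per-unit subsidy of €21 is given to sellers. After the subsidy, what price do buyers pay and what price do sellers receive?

Buyers pay €26; sellers receive €47

Pre-subsidy: 238 - 6P = -129.5 + 4.5P gives P* = 35, Q* = 28.
With the subsidy, sellers receive Ps = Pb + 21 for each unit, where Pb is the price buyers pay.
Supply in terms of Pb becomes Qs = -129.5 + 4.5(Pb + 21) = -35 + 4.5Pb. Setting this equal to demand: 238 - 6Pb = -35 + 4.5Pb, so Pb = 26.
Sellers receive Ps = 26 + 21 = 47; Q' = 238 − 6·26 = 82.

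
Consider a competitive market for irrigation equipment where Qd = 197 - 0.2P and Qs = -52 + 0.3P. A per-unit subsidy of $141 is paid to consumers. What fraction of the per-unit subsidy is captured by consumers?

Pre-subsidy: 197 - 0.2P = -52 + 0.3P gives P* = 498, Q* = 97.4.
With the rebate, buyers effectively pay Pb = Ps − 141, where Ps is the price sellers receive.
Demand in terms of Ps becomes Qd = 197 − 0.2(Ps − 141) = 225.2 - 0.2Ps. Setting this equal to supply: 225.2 - 0.2Ps = -52 + 0.3Ps, so Ps = 554.4.
Buyers pay Pb = 554.4 − 141 = 413.4; Q' = -52 + 0.3·554.4 = 114.32.
Buyers' price falls by P* − Pb = 498 − 413.4 = 84.6; sellers' price rises by Ps − P* = 554.4 − 498 = 56.4.
So consumers capture 84.6/141 = 0.6 of each unit of subsidy.

Consumer share = 0.6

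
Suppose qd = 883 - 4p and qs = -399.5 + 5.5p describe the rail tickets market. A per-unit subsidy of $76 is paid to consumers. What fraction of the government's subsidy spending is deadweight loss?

Pre-subsidy: 883 - 4p = -399.5 + 5.5p gives p* = 135, q* = 343.
With the rebate, buyers effectively pay pb = ps − 76, where ps is the price sellers receive.
Demand in terms of ps becomes qd = 883 − 4(ps − 76) = 1187 - 4ps. Setting this equal to supply: 1187 - 4ps = -399.5 + 5.5ps, so ps = 167.
Buyers pay pb = 167 − 76 = 91; q' = -399.5 + 5.5·167 = 519.
ΔCS = ½(343 + 519)(135 − 91) = 18964; ΔPS = ½(343 + 519)(167 − 135) = 13792.
Government spending = 76 × 519 = 39444.
DWL = ½ × 76 × (519 − 343) = 6688; fraction = 6688 / 39444 = 88/519.

DWL / government spending = 88/519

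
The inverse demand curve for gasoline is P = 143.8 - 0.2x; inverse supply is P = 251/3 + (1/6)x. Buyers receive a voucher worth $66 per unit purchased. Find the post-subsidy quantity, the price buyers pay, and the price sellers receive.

Pre-subsidy: 143.8 - 0.2x = 251/3 + (1/6)x gives x* = 164 and P* = 111.
With the rebate, buyers effectively pay Pb = Ps − 66, where Ps is the price sellers receive.
On the curves, Pb = 143.8 - 0.2x and Ps = 251/3 + (1/6)x; the wedge Ps − Pb = 66 gives 251/3 + (1/6)x − (143.8 - 0.2x) = 66, so x' = 344.
Then Pb = 143.8 − 0.2·344 = 75 and Ps = 251/3 + (1/6)·344 = 141.

x' = 344; buyers pay $75; sellers receive $141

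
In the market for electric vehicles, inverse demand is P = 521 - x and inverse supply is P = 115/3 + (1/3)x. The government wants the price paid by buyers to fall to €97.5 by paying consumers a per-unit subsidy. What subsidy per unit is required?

At a buyer price of 97.5, quantity demanded is 521 − 1·97.5 = 423.5.
Sellers supply 423.5 only when they receive Ps = 115/3 + (1/3)·423.5 = 179.5.
s = Ps − Pb = 179.5 − 97.5 = 82.

Required subsidy s = €82 per unit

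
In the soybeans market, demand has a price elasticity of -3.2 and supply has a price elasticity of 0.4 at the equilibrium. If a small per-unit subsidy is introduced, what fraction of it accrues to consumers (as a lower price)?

For a small subsidy around the equilibrium, the benefit split depends on the relative slopes, which at a point are proportional to the elasticities.
Buyer share = εs/(εs + |εd|) = 0.4/(0.4 + 3.2) = 1/9; seller share = |εd|/(εs + |εd|) = 8/9.

Consumer share = 1/9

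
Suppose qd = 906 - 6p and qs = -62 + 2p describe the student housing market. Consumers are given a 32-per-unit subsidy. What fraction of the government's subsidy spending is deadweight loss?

DWL / government spending = 2/19

Pre-subsidy: 906 - 6p = -62 + 2p gives p* = 121, q* = 180.
With the rebate, buyers effectively pay pb = ps − 32, where ps is the price sellers receive.
Demand in terms of ps becomes qd = 906 − 6(ps − 32) = 1098 - 6ps. Setting this equal to supply: 1098 - 6ps = -62 + 2ps, so ps = 145.
Buyers pay pb = 145 − 32 = 113; q' = -62 + 2·145 = 228.
ΔCS = ½(180 + 228)(121 − 113) = 1632; ΔPS = ½(180 + 228)(145 − 121) = 4896.
Government spending = 32 × 228 = 7296.
DWL = ½ × 32 × (228 − 180) = 768; fraction = 768 / 7296 = 2/19.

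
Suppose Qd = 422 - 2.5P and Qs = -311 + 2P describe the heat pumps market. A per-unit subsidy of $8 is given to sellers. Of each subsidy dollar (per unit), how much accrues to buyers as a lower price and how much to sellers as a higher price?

Pre-subsidy: 422 - 2.5P = -311 + 2P gives P* = 1466/9, Q* = 133/9.
With the subsidy, sellers receive Ps = Pb + 8 for each unit, where Pb is the price buyers pay.
Supply in terms of Pb becomes Qs = -311 + 2(Pb + 8) = -295 + 2Pb. Setting this equal to demand: 422 - 2.5Pb = -295 + 2Pb, so Pb = 478/3.
Sellers receive Ps = 478/3 + 8 = 502/3; Q' = 422 − 2.5·(478/3) = 71/3.
Buyers' price falls by P* − Pb = 1466/9 − 478/3 = 32/9; sellers' price rises by Ps − P* = 502/3 − 1466/9 = 40/9.

Buyers gain 32/9 per unit; sellers gain 40/9 per unit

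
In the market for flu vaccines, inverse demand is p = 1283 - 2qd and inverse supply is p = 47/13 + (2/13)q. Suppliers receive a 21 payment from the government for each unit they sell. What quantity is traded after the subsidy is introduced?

q' = 603.75

Pre-subsidy: 1283 - 2q = 47/13 + (2/13)q gives q* = 594 and p* = 95.
With the subsidy, sellers receive ps = pb + 21 for each unit, where pb is the price buyers pay.
On the curves, pb = 1283 - 2q and ps = 47/13 + (2/13)q; the wedge ps − pb = 21 gives 47/13 + (2/13)q − (1283 - 2q) = 21, so q' = 603.75.
Then pb = 1283 − 2·603.75 = 75.5 and ps = 47/13 + (2/13)·603.75 = 96.5.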